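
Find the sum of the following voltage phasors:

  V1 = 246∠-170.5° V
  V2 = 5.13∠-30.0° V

Step 1 — Convert each phasor to rectangular form:
  V1 = 246·(cos(-170.5°) + j·sin(-170.5°)) = -242.6 - j40.6 V
  V2 = 5.13·(cos(-30.0°) + j·sin(-30.0°)) = 4.443 - j2.565 V
Step 2 — Sum components: V_total = -238.2 - j43.17 V.
Step 3 — Convert to polar: |V_total| = 242.1 V, ∠V_total = -169.7°.

V_total = 242.1∠-169.7° V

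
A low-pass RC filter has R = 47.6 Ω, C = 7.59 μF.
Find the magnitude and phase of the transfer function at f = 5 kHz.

Step 1 — Angular frequency: ω = 2π·5000 = 3.142e+04 rad/s.
Step 2 — Transfer function: H(jω) = 1/(1 + jωRC).
Step 3 — Denominator: 1 + jωRC = 1 + j·3.142e+04·47.6·7.59e-06 = 1 + j11.35.
Step 4 — H = 0.007703 - j0.08743.
Step 5 — Magnitude: |H| = 0.08777 (-21.1 dB); phase: φ = -85.0°.

|H| = 0.08777 (-21.1 dB), φ = -85.0°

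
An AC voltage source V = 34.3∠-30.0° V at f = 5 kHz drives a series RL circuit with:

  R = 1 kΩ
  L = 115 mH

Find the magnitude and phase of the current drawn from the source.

Step 1 — Angular frequency: ω = 2π·f = 2π·5000 = 3.142e+04 rad/s.
Step 2 — Component impedances:
  R: Z = R = 1000 Ω
  L: Z = jωL = j·3.142e+04·0.115 = 0 + j3613 Ω
Step 3 — Series combination: Z_total = R + L = 1000 + j3613 Ω = 3749∠74.5° Ω.
Step 4 — Source phasor: V = 34.3∠-30.0° V = 29.7 - j17.15 V.
Step 5 — Ohm's law: I = V / Z_total = (29.7 - j17.15) / (1000 + j3613) = -0.002295 - j0.008857 A.
Step 6 — Convert to polar: |I| = 0.00915 A, ∠I = -104.5°.

I = 0.00915∠-104.5° A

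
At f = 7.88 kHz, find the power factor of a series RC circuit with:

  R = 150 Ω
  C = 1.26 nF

Step 1 — Angular frequency: ω = 2π·f = 2π·7880 = 4.951e+04 rad/s.
Step 2 — Component impedances:
  R: Z = R = 150 Ω
  C: Z = 1/(jωC) = -j/(ω·C) = 0 - j1.603e+04 Ω
Step 3 — Series combination: Z_total = R + C = 150 - j1.603e+04 Ω = 1.603e+04∠-89.5° Ω.
Step 4 — Power factor: PF = cos(φ) = Re(Z)/|Z| = 150/1.603e+04 = 0.009357.
Step 5 — Type: Im(Z) = -1.603e+04 ⇒ leading (phase φ = -89.5°).

PF = 0.009357 (leading, φ = -89.5°)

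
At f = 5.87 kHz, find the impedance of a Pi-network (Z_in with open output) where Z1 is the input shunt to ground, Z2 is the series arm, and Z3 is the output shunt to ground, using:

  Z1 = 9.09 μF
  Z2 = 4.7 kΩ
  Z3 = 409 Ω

Step 1 — Angular frequency: ω = 2π·f = 2π·5870 = 3.688e+04 rad/s.
Step 2 — Component impedances:
  Z1: Z = 1/(jωC) = -j/(ω·C) = 0 - j2.983 Ω
  Z2: Z = R = 4700 Ω
  Z3: Z = R = 409 Ω
Step 3 — With open output, the series arm Z2 and the output shunt Z3 appear in series to ground: Z2 + Z3 = 5109 Ω.
Step 4 — Parallel with input shunt Z1: Z_in = Z1 || (Z2 + Z3) = 0.001741 - j2.983 Ω = 2.983∠-90.0° Ω.

Z = 0.001741 - j2.983 Ω = 2.983∠-90.0° Ω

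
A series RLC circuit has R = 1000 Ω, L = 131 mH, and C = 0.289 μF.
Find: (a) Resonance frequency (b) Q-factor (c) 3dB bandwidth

Step 1 — Resonance condition Im(Z)=0 gives ω₀ = 1/√(LC).
Step 2 — ω₀ = 1/√(0.131·2.89e-07) = 5139 rad/s.
Step 3 — f₀ = ω₀/(2π) = 818 Hz.
Step 4 — Series Q: Q = ω₀L/R = 5139·0.131/1000 = 0.6733.
Step 5 — 3dB bandwidth: Δω = ω₀/Q = 7634 rad/s; BW = Δω/(2π) = 1215 Hz.

(a) f₀ = 818 Hz  (b) Q = 0.6733  (c) BW = 1215 Hz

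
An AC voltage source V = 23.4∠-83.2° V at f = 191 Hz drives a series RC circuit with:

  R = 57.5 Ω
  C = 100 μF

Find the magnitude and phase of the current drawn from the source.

Step 1 — Angular frequency: ω = 2π·f = 2π·191 = 1200 rad/s.
Step 2 — Component impedances:
  R: Z = R = 57.5 Ω
  C: Z = 1/(jωC) = -j/(ω·C) = 0 - j8.333 Ω
Step 3 — Series combination: Z_total = R + C = 57.5 - j8.333 Ω = 58.1∠-8.2° Ω.
Step 4 — Source phasor: V = 23.4∠-83.2° V = 2.771 - j23.24 V.
Step 5 — Ohm's law: I = V / Z_total = (2.771 - j23.24) / (57.5 - j8.333) = 0.1045 - j0.3889 A.
Step 6 — Convert to polar: |I| = 0.4027 A, ∠I = -75.0°.

I = 0.4027∠-75.0° A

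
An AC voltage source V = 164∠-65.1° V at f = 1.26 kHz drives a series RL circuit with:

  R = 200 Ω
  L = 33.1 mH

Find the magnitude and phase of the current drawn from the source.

Step 1 — Angular frequency: ω = 2π·f = 2π·1260 = 7917 rad/s.
Step 2 — Component impedances:
  R: Z = R = 200 Ω
  L: Z = jωL = j·7917·0.0331 = 0 + j262 Ω
Step 3 — Series combination: Z_total = R + L = 200 + j262 Ω = 329.6∠52.6° Ω.
Step 4 — Source phasor: V = 164∠-65.1° V = 69.05 - j148.8 V.
Step 5 — Ohm's law: I = V / Z_total = (69.05 - j148.8) / (200 + j262) = -0.2316 - j0.4403 A.
Step 6 — Convert to polar: |I| = 0.4975 A, ∠I = -117.7°.

I = 0.4975∠-117.7° A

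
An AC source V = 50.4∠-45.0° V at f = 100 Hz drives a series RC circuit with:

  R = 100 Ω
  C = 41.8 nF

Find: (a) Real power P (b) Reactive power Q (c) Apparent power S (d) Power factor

Step 1 — Angular frequency: ω = 2π·f = 2π·100 = 628.3 rad/s.
Step 2 — Component impedances:
  R: Z = R = 100 Ω
  C: Z = 1/(jωC) = -j/(ω·C) = 0 - j3.808e+04 Ω
Step 3 — Series combination: Z_total = R + C = 100 - j3.808e+04 Ω = 3.808e+04∠-89.8° Ω.
Step 4 — Source phasor: V = 50.4∠-45.0° V = 35.64 - j35.64 V.
Step 5 — Current: I = V / Z = 0.0009384 + j0.0009335 A = 0.001324∠44.8° A.
Step 6 — Complex power: S = V·I* = 0.0001752 - j0.06671 VA.
Step 7 — Real power: P = Re(S) = 0.0001752 W.
Step 8 — Reactive power: Q = Im(S) = -0.06671 VAR.
Step 9 — Apparent power: |S| = 0.06671 VA.
Step 10 — Power factor: PF = P/|S| = 0.002626 (leading).

(a) P = 0.0001752 W  (b) Q = -0.06671 VAR  (c) S = 0.06671 VA  (d) PF = 0.002626 (leading)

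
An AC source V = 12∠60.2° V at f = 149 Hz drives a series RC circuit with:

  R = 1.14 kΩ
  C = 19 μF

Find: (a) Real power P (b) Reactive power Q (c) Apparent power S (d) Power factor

Step 1 — Angular frequency: ω = 2π·f = 2π·149 = 936.2 rad/s.
Step 2 — Component impedances:
  R: Z = R = 1140 Ω
  C: Z = 1/(jωC) = -j/(ω·C) = 0 - j56.22 Ω
Step 3 — Series combination: Z_total = R + C = 1140 - j56.22 Ω = 1141∠-2.8° Ω.
Step 4 — Source phasor: V = 12∠60.2° V = 5.964 + j10.41 V.
Step 5 — Current: I = V / Z = 0.004769 + j0.00937 A = 0.01051∠63.0° A.
Step 6 — Complex power: S = V·I* = 0.126 - j0.006214 VA.
Step 7 — Real power: P = Re(S) = 0.126 W.
Step 8 — Reactive power: Q = Im(S) = -0.006214 VAR.
Step 9 — Apparent power: |S| = 0.1262 VA.
Step 10 — Power factor: PF = P/|S| = 0.9988 (leading).

(a) P = 0.126 W  (b) Q = -0.006214 VAR  (c) S = 0.1262 VA  (d) PF = 0.9988 (leading)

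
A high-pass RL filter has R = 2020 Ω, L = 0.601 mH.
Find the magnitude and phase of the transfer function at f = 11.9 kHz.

Step 1 — Angular frequency: ω = 2π·1.19e+04 = 7.477e+04 rad/s.
Step 2 — Transfer function: H(jω) = jωL/(R + jωL).
Step 3 — Numerator jωL = j·44.94; denominator R + jωL = 2020 + j44.94.
Step 4 — H = 0.0004946 + j0.02223.
Step 5 — Magnitude: |H| = 0.02224 (-33.1 dB); phase: φ = 88.7°.

|H| = 0.02224 (-33.1 dB), φ = 88.7°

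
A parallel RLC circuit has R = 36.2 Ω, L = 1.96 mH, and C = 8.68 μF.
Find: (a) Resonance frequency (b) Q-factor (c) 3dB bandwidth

Step 1 — Resonance: ω₀ = 1/√(LC) = 1/√(0.00196·8.68e-06) = 7667 rad/s.
Step 2 — f₀ = ω₀/(2π) = 1220 Hz.
Step 3 — Parallel Q: Q = R/(ω₀L) = 36.2/(7667·0.00196) = 2.409.
Step 4 — Bandwidth: Δω = ω₀/Q = 3183 rad/s; BW = Δω/(2π) = 506.5 Hz.

(a) f₀ = 1220 Hz  (b) Q = 2.409  (c) BW = 506.5 Hz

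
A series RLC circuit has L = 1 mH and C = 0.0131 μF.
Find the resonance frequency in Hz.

Step 1 — Resonance condition Im(Z)=0 gives ω₀ = 1/√(LC).
Step 2 — ω₀ = 1/√(0.001·1.31e-08) = 2.763e+05 rad/s.
Step 3 — f₀ = ω₀/(2π) = 4.397e+04 Hz.

f₀ = 4.397e+04 Hz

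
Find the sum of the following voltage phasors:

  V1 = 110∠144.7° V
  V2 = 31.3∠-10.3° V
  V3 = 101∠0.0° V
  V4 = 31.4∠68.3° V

Step 1 — Convert each phasor to rectangular form:
  V1 = 110·(cos(144.7°) + j·sin(144.7°)) = -89.78 + j63.56 V
  V2 = 31.3·(cos(-10.3°) + j·sin(-10.3°)) = 30.8 - j5.597 V
  V3 = 101·(cos(0.0°) + j·sin(0.0°)) = 101 V
  V4 = 31.4·(cos(68.3°) + j·sin(68.3°)) = 11.61 + j29.17 V
Step 2 — Sum components: V_total = 53.63 + j87.14 V.
Step 3 — Convert to polar: |V_total| = 102.3 V, ∠V_total = 58.4°.

V_total = 102.3∠58.4° V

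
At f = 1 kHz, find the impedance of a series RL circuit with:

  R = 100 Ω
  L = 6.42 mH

Step 1 — Angular frequency: ω = 2π·f = 2π·1000 = 6283 rad/s.
Step 2 — Component impedances:
  R: Z = R = 100 Ω
  L: Z = jωL = j·6283·0.00642 = 0 + j40.34 Ω
Step 3 — Series combination: Z_total = R + L = 100 + j40.34 Ω = 107.8∠22.0° Ω.

Z = 100 + j40.34 Ω = 107.8∠22.0° Ω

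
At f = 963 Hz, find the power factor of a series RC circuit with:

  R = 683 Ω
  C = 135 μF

Step 1 — Angular frequency: ω = 2π·f = 2π·963 = 6051 rad/s.
Step 2 — Component impedances:
  R: Z = R = 683 Ω
  C: Z = 1/(jωC) = -j/(ω·C) = 0 - j1.224 Ω
Step 3 — Series combination: Z_total = R + C = 683 - j1.224 Ω = 683∠-0.1° Ω.
Step 4 — Power factor: PF = cos(φ) = Re(Z)/|Z| = 683/683 = 1.
Step 5 — Type: Im(Z) = -1.224 ⇒ leading (phase φ = -0.1°).

PF = 1 (leading, φ = -0.1°)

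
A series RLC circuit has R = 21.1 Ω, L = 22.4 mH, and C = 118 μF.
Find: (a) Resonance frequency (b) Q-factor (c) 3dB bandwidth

Step 1 — Resonance condition Im(Z)=0 gives ω₀ = 1/√(LC).
Step 2 — ω₀ = 1/√(0.0224·0.000118) = 615.1 rad/s.
Step 3 — f₀ = ω₀/(2π) = 97.89 Hz.
Step 4 — Series Q: Q = ω₀L/R = 615.1·0.0224/21.1 = 0.653.
Step 5 — 3dB bandwidth: Δω = ω₀/Q = 942 rad/s; BW = Δω/(2π) = 149.9 Hz.

(a) f₀ = 97.89 Hz  (b) Q = 0.653  (c) BW = 149.9 Hz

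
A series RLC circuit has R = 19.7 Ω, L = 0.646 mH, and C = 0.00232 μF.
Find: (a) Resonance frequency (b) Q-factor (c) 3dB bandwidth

Step 1 — Resonance: ω₀ = 1/√(LC) = 1/√(0.000646·2.32e-09) = 8.168e+05 rad/s.
Step 2 — f₀ = ω₀/(2π) = 1.3e+05 Hz.
Step 3 — Series Q: Q = ω₀L/R = 8.168e+05·0.000646/19.7 = 26.79.
Step 4 — Bandwidth: Δω = ω₀/Q = 3.05e+04 rad/s; BW = Δω/(2π) = 4853 Hz.

(a) f₀ = 1.3e+05 Hz  (b) Q = 26.79  (c) BW = 4853 Hz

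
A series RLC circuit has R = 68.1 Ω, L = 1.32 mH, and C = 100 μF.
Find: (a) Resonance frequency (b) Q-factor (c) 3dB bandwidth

Step 1 — Resonance: ω₀ = 1/√(LC) = 1/√(0.00132·0.0001) = 2752 rad/s.
Step 2 — f₀ = ω₀/(2π) = 438.1 Hz.
Step 3 — Series Q: Q = ω₀L/R = 2752·0.00132/68.1 = 0.05335.
Step 4 — Bandwidth: Δω = ω₀/Q = 5.159e+04 rad/s; BW = Δω/(2π) = 8211 Hz.

(a) f₀ = 438.1 Hz  (b) Q = 0.05335  (c) BW = 8211 Hz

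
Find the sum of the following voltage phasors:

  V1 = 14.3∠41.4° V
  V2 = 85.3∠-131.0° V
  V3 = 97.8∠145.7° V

Step 1 — Convert each phasor to rectangular form:
  V1 = 14.3·(cos(41.4°) + j·sin(41.4°)) = 10.73 + j9.457 V
  V2 = 85.3·(cos(-131.0°) + j·sin(-131.0°)) = -55.96 - j64.38 V
  V3 = 97.8·(cos(145.7°) + j·sin(145.7°)) = -80.79 + j55.11 V
Step 2 — Sum components: V_total = -126 + j0.1929 V.
Step 3 — Convert to polar: |V_total| = 126 V, ∠V_total = 179.9°.

V_total = 126∠179.9° V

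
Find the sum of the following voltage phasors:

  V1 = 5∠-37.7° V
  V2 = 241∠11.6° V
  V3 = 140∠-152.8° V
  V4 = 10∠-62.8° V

Step 1 — Convert each phasor to rectangular form:
  V1 = 5·(cos(-37.7°) + j·sin(-37.7°)) = 3.956 - j3.058 V
  V2 = 241·(cos(11.6°) + j·sin(11.6°)) = 236.1 + j48.46 V
  V3 = 140·(cos(-152.8°) + j·sin(-152.8°)) = -124.5 - j63.99 V
  V4 = 10·(cos(-62.8°) + j·sin(-62.8°)) = 4.571 - j8.894 V
Step 2 — Sum components: V_total = 120.1 - j27.49 V.
Step 3 — Convert to polar: |V_total| = 123.2 V, ∠V_total = -12.9°.

V_total = 123.2∠-12.9° V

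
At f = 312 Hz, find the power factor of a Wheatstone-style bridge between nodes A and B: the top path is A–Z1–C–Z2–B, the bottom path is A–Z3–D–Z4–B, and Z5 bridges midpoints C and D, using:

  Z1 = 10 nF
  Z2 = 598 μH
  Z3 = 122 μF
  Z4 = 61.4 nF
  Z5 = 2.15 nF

Step 1 — Angular frequency: ω = 2π·f = 2π·312 = 1960 rad/s.
Step 2 — Component impedances:
  Z1: Z = 1/(jωC) = -j/(ω·C) = 0 - j5.101e+04 Ω
  Z2: Z = jωL = j·1960·0.000598 = 0 + j1.172 Ω
  Z3: Z = 1/(jωC) = -j/(ω·C) = 0 - j4.181 Ω
  Z4: Z = 1/(jωC) = -j/(ω·C) = 0 - j8308 Ω
  Z5: Z = 1/(jωC) = -j/(ω·C) = 0 - j2.373e+05 Ω
Step 3 — Bridge requires nodal analysis (the Z5 bridge couples midpoints C and D, so the two paths cannot be reduced to a simple series/parallel combination). Setting node B to ground and injecting 1 A at node A, the 3-node admittance system at A, C, D solves to V_A = Z_AB = 0 - j6939 Ω = 6939∠-90.0° Ω.
Step 4 — Power factor: PF = cos(φ) = Re(Z)/|Z| = 0/6939 = 0.
Step 5 — Type: Im(Z) = -6939 ⇒ leading (phase φ = -90.0°).

PF = 0 (leading, φ = -90.0°)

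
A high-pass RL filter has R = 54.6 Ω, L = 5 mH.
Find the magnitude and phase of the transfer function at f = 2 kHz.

Step 1 — Angular frequency: ω = 2π·2000 = 1.257e+04 rad/s.
Step 2 — Transfer function: H(jω) = jωL/(R + jωL).
Step 3 — Numerator jωL = j·62.83; denominator R + jωL = 54.6 + j62.83.
Step 4 — H = 0.5698 + j0.4951.
Step 5 — Magnitude: |H| = 0.7548 (-2.4 dB); phase: φ = 41.0°.

|H| = 0.7548 (-2.4 dB), φ = 41.0°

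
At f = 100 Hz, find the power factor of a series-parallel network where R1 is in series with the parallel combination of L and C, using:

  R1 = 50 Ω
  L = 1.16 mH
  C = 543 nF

Step 1 — Angular frequency: ω = 2π·f = 2π·100 = 628.3 rad/s.
Step 2 — Component impedances:
  R1: Z = R = 50 Ω
  L: Z = jωL = j·628.3·0.00116 = 0 + j0.7288 Ω
  C: Z = 1/(jωC) = -j/(ω·C) = 0 - j2931 Ω
Step 3 — Parallel branch: L || C = 1/(1/L + 1/C) = 0 + j0.729 Ω.
Step 4 — Series with R1: Z_total = R1 + (L || C) = 50 + j0.729 Ω = 50.01∠0.8° Ω.
Step 5 — Power factor: PF = cos(φ) = Re(Z)/|Z| = 50/50.005 = 0.9999.
Step 6 — Type: Im(Z) = 0.729 ⇒ lagging (phase φ = 0.8°).

PF = 0.9999 (lagging, φ = 0.8°)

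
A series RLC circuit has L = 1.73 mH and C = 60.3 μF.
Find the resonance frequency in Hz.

Step 1 — Resonance condition Im(Z)=0 gives ω₀ = 1/√(LC).
Step 2 — ω₀ = 1/√(0.00173·6.03e-05) = 3096 rad/s.
Step 3 — f₀ = ω₀/(2π) = 492.8 Hz.

f₀ = 492.8 Hz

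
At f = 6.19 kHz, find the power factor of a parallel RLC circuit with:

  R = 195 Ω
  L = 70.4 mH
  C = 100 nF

Step 1 — Angular frequency: ω = 2π·f = 2π·6190 = 3.889e+04 rad/s.
Step 2 — Component impedances:
  R: Z = R = 195 Ω
  L: Z = jωL = j·3.889e+04·0.0704 = 0 + j2738 Ω
  C: Z = 1/(jωC) = -j/(ω·C) = 0 - j257.1 Ω
Step 3 — Parallel combination: 1/Z_total = 1/R + 1/L + 1/C; Z_total = 132.5 - j91.02 Ω = 160.7∠-34.5° Ω.
Step 4 — Power factor: PF = cos(φ) = Re(Z)/|Z| = 132.45/160.71 = 0.8242.
Step 5 — Type: Im(Z) = -91.02 ⇒ leading (phase φ = -34.5°).

PF = 0.8242 (leading, φ = -34.5°)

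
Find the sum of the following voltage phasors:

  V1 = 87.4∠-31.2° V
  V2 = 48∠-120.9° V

Step 1 — Convert each phasor to rectangular form:
  V1 = 87.4·(cos(-31.2°) + j·sin(-31.2°)) = 74.76 - j45.28 V
  V2 = 48·(cos(-120.9°) + j·sin(-120.9°)) = -24.65 - j41.19 V
Step 2 — Sum components: V_total = 50.11 - j86.46 V.
Step 3 — Convert to polar: |V_total| = 99.93 V, ∠V_total = -59.9°.

V_total = 99.93∠-59.9° V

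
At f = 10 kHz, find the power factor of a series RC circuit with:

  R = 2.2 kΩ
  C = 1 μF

Step 1 — Angular frequency: ω = 2π·f = 2π·1e+04 = 6.283e+04 rad/s.
Step 2 — Component impedances:
  R: Z = R = 2200 Ω
  C: Z = 1/(jωC) = -j/(ω·C) = 0 - j15.92 Ω
Step 3 — Series combination: Z_total = R + C = 2200 - j15.92 Ω = 2200∠-0.4° Ω.
Step 4 — Power factor: PF = cos(φ) = Re(Z)/|Z| = 2200/2200 = 1.
Step 5 — Type: Im(Z) = -15.92 ⇒ leading (phase φ = -0.4°).

PF = 1 (leading, φ = -0.4°)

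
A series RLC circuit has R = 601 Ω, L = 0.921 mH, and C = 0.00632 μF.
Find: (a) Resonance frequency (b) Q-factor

Step 1 — Resonance condition Im(Z)=0 gives ω₀ = 1/√(LC).
Step 2 — ω₀ = 1/√(0.000921·6.32e-09) = 4.145e+05 rad/s.
Step 3 — f₀ = ω₀/(2π) = 6.597e+04 Hz.
Step 4 — Series Q: Q = ω₀L/R = 4.145e+05·0.000921/601 = 0.6352.

(a) f₀ = 6.597e+04 Hz  (b) Q = 0.6352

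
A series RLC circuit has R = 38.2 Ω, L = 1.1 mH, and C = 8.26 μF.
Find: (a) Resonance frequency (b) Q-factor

Step 1 — Resonance condition Im(Z)=0 gives ω₀ = 1/√(LC).
Step 2 — ω₀ = 1/√(0.0011·8.26e-06) = 1.049e+04 rad/s.
Step 3 — f₀ = ω₀/(2π) = 1670 Hz.
Step 4 — Series Q: Q = ω₀L/R = 1.049e+04·0.0011/38.2 = 0.3021.

(a) f₀ = 1670 Hz  (b) Q = 0.3021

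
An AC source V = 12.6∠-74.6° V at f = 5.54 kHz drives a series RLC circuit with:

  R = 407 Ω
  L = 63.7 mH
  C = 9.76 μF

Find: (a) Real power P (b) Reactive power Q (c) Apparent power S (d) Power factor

Step 1 — Angular frequency: ω = 2π·f = 2π·5540 = 3.481e+04 rad/s.
Step 2 — Component impedances:
  R: Z = R = 407 Ω
  L: Z = jωL = j·3.481e+04·0.0637 = 0 + j2217 Ω
  C: Z = 1/(jωC) = -j/(ω·C) = 0 - j2.943 Ω
Step 3 — Series combination: Z_total = R + L + C = 407 + j2214 Ω = 2251∠79.6° Ω.
Step 4 — Source phasor: V = 12.6∠-74.6° V = 3.346 - j12.15 V.
Step 5 — Current: I = V / Z = -0.005038 - j0.002437 A = 0.005596∠-154.2° A.
Step 6 — Complex power: S = V·I* = 0.01275 + j0.06935 VA.
Step 7 — Real power: P = Re(S) = 0.01275 W.
Step 8 — Reactive power: Q = Im(S) = 0.06935 VAR.
Step 9 — Apparent power: |S| = 0.07051 VA.
Step 10 — Power factor: PF = P/|S| = 0.1808 (lagging).

(a) P = 0.01275 W  (b) Q = 0.06935 VAR  (c) S = 0.07051 VA  (d) PF = 0.1808 (lagging)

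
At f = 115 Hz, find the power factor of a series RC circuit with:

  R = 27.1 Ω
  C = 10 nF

Step 1 — Angular frequency: ω = 2π·f = 2π·115 = 722.6 rad/s.
Step 2 — Component impedances:
  R: Z = R = 27.1 Ω
  C: Z = 1/(jωC) = -j/(ω·C) = 0 - j1.384e+05 Ω
Step 3 — Series combination: Z_total = R + C = 27.1 - j1.384e+05 Ω = 1.384e+05∠-90.0° Ω.
Step 4 — Power factor: PF = cos(φ) = Re(Z)/|Z| = 27.1/1.384e+05 = 0.0001958.
Step 5 — Type: Im(Z) = -1.384e+05 ⇒ leading (phase φ = -90.0°).

PF = 0.0001958 (leading, φ = -90.0°)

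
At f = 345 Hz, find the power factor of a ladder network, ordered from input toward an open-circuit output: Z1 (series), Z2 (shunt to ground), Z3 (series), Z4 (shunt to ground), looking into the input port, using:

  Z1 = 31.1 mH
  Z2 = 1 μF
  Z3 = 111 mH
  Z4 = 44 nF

Step 1 — Angular frequency: ω = 2π·f = 2π·345 = 2168 rad/s.
Step 2 — Component impedances:
  Z1: Z = jωL = j·2168·0.0311 = 0 + j67.42 Ω
  Z2: Z = 1/(jωC) = -j/(ω·C) = 0 - j461.3 Ω
  Z3: Z = jωL = j·2168·0.111 = 0 + j240.6 Ω
  Z4: Z = 1/(jωC) = -j/(ω·C) = 0 - j1.048e+04 Ω
Step 3 — Ladder network (open output): work backward from the far end, alternating series and parallel combinations. Z_in = 0 - j374 Ω = 374∠-90.0° Ω.
Step 4 — Power factor: PF = cos(φ) = Re(Z)/|Z| = 0/374 = 0.
Step 5 — Type: Im(Z) = -374 ⇒ leading (phase φ = -90.0°).

PF = 0 (leading, φ = -90.0°)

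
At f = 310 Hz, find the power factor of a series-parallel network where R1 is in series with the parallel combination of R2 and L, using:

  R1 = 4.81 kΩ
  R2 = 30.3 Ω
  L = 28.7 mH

Step 1 — Angular frequency: ω = 2π·f = 2π·310 = 1948 rad/s.
Step 2 — Component impedances:
  R1: Z = R = 4810 Ω
  R2: Z = R = 30.3 Ω
  L: Z = jωL = j·1948·0.0287 = 0 + j55.9 Ω
Step 3 — Parallel branch: R2 || L = 1/(1/R2 + 1/L) = 23.42 + j12.69 Ω.
Step 4 — Series with R1: Z_total = R1 + (R2 || L) = 4833 + j12.69 Ω = 4833∠0.2° Ω.
Step 5 — Power factor: PF = cos(φ) = Re(Z)/|Z| = 4833/4833 = 1.
Step 6 — Type: Im(Z) = 12.69 ⇒ lagging (phase φ = 0.2°).

PF = 1 (lagging, φ = 0.2°)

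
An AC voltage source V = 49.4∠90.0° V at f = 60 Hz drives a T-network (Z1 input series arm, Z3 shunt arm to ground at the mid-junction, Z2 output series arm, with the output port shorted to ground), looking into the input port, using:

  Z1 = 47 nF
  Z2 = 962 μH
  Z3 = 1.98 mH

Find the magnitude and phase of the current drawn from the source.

Step 1 — Angular frequency: ω = 2π·f = 2π·60 = 377 rad/s.
Step 2 — Component impedances:
  Z1: Z = 1/(jωC) = -j/(ω·C) = 0 - j5.644e+04 Ω
  Z2: Z = jωL = j·377·0.000962 = 0 + j0.3627 Ω
  Z3: Z = jωL = j·377·0.00198 = 0 + j0.7464 Ω
Step 3 — With the output port shorted to ground, the output series arm Z2 runs from the junction to ground; the shunt arm Z3 also runs from the junction to ground. They appear in parallel: Z3 || Z2 = 0 + j0.2441 Ω.
Step 4 — Series with input arm Z1: Z_in = Z1 + (Z3 || Z2) = 0 - j5.644e+04 Ω = 5.644e+04∠-90.0° Ω.
Step 5 — Source phasor: V = 49.4∠90.0° V = 0 + j49.4 V.
Step 6 — Ohm's law: I = V / Z_total = (0 + j49.4) / (0 - j5.644e+04) = -0.0008753 A.
Step 7 — Convert to polar: |I| = 0.0008753 A, ∠I = 180.0°.

I = 0.0008753∠180.0° A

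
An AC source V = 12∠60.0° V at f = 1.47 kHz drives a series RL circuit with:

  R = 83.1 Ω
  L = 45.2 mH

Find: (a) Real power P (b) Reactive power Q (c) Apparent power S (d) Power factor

Step 1 — Angular frequency: ω = 2π·f = 2π·1470 = 9236 rad/s.
Step 2 — Component impedances:
  R: Z = R = 83.1 Ω
  L: Z = jωL = j·9236·0.0452 = 0 + j417.5 Ω
Step 3 — Series combination: Z_total = R + L = 83.1 + j417.5 Ω = 425.7∠78.7° Ω.
Step 4 — Source phasor: V = 12∠60.0° V = 6 + j10.39 V.
Step 5 — Current: I = V / Z = 0.0267 - j0.009058 A = 0.02819∠-18.7° A.
Step 6 — Complex power: S = V·I* = 0.06604 + j0.3318 VA.
Step 7 — Real power: P = Re(S) = 0.06604 W.
Step 8 — Reactive power: Q = Im(S) = 0.3318 VAR.
Step 9 — Apparent power: |S| = 0.3383 VA.
Step 10 — Power factor: PF = P/|S| = 0.1952 (lagging).

(a) P = 0.06604 W  (b) Q = 0.3318 VAR  (c) S = 0.3383 VA  (d) PF = 0.1952 (lagging)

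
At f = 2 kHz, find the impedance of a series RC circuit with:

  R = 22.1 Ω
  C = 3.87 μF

Step 1 — Angular frequency: ω = 2π·f = 2π·2000 = 1.257e+04 rad/s.
Step 2 — Component impedances:
  R: Z = R = 22.1 Ω
  C: Z = 1/(jωC) = -j/(ω·C) = 0 - j20.56 Ω
Step 3 — Series combination: Z_total = R + C = 22.1 - j20.56 Ω = 30.19∠-42.9° Ω.

Z = 22.1 - j20.56 Ω = 30.19∠-42.9° Ω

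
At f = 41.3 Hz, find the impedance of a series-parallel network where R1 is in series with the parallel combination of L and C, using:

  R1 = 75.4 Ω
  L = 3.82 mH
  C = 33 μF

Step 1 — Angular frequency: ω = 2π·f = 2π·41.3 = 259.5 rad/s.
Step 2 — Component impedances:
  R1: Z = R = 75.4 Ω
  L: Z = jωL = j·259.5·0.00382 = 0 + j0.9913 Ω
  C: Z = 1/(jωC) = -j/(ω·C) = 0 - j116.8 Ω
Step 3 — Parallel branch: L || C = 1/(1/L + 1/C) = 0 + j0.9998 Ω.
Step 4 — Series with R1: Z_total = R1 + (L || C) = 75.4 + j0.9998 Ω = 75.41∠0.8° Ω.

Z = 75.4 + j0.9998 Ω = 75.41∠0.8° Ω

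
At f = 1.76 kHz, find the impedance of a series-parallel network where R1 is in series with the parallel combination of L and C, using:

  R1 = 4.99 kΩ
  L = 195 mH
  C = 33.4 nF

Step 1 — Angular frequency: ω = 2π·f = 2π·1760 = 1.106e+04 rad/s.
Step 2 — Component impedances:
  R1: Z = R = 4990 Ω
  L: Z = jωL = j·1.106e+04·0.195 = 0 + j2156 Ω
  C: Z = 1/(jωC) = -j/(ω·C) = 0 - j2707 Ω
Step 3 — Parallel branch: L || C = 1/(1/L + 1/C) = 0 + j1.059e+04 Ω.
Step 4 — Series with R1: Z_total = R1 + (L || C) = 4990 + j1.059e+04 Ω = 1.171e+04∠64.8° Ω.

Z = 4990 + j1.059e+04 Ω = 1.171e+04∠64.8° Ω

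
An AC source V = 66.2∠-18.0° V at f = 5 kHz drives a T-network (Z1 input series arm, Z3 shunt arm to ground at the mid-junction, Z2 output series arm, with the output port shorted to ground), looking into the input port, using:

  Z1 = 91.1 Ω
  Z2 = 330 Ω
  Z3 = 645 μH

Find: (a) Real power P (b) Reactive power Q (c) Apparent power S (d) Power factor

Step 1 — Angular frequency: ω = 2π·f = 2π·5000 = 3.142e+04 rad/s.
Step 2 — Component impedances:
  Z1: Z = R = 91.1 Ω
  Z2: Z = R = 330 Ω
  Z3: Z = jωL = j·3.142e+04·0.000645 = 0 + j20.26 Ω
Step 3 — With the output port shorted to ground, the output series arm Z2 runs from the junction to ground; the shunt arm Z3 also runs from the junction to ground. They appear in parallel: Z3 || Z2 = 1.24 + j20.19 Ω.
Step 4 — Series with input arm Z1: Z_in = Z1 + (Z3 || Z2) = 92.34 + j20.19 Ω = 94.52∠12.3° Ω.
Step 5 — Source phasor: V = 66.2∠-18.0° V = 62.96 - j20.46 V.
Step 6 — Current: I = V / Z = 0.6045 - j0.3537 A = 0.7004∠-30.3° A.
Step 7 — Complex power: S = V·I* = 45.3 + j9.902 VA.
Step 8 — Real power: P = Re(S) = 45.3 W.
Step 9 — Reactive power: Q = Im(S) = 9.902 VAR.
Step 10 — Apparent power: |S| = 46.36 VA.
Step 11 — Power factor: PF = P/|S| = 0.9769 (lagging).

(a) P = 45.3 W  (b) Q = 9.902 VAR  (c) S = 46.36 VA  (d) PF = 0.9769 (lagging)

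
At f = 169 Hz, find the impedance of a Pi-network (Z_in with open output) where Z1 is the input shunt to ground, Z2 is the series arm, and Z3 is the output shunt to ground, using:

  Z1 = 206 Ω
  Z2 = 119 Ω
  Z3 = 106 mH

Step 1 — Angular frequency: ω = 2π·f = 2π·169 = 1062 rad/s.
Step 2 — Component impedances:
  Z1: Z = R = 206 Ω
  Z2: Z = R = 119 Ω
  Z3: Z = jωL = j·1062·0.106 = 0 + j112.6 Ω
Step 3 — With open output, the series arm Z2 and the output shunt Z3 appear in series to ground: Z2 + Z3 = 119 + j112.6 Ω.
Step 4 — Parallel with input shunt Z1: Z_in = Z1 || (Z2 + Z3) = 89.41 + j40.38 Ω = 98.11∠24.3° Ω.

Z = 89.41 + j40.38 Ω = 98.11∠24.3° Ω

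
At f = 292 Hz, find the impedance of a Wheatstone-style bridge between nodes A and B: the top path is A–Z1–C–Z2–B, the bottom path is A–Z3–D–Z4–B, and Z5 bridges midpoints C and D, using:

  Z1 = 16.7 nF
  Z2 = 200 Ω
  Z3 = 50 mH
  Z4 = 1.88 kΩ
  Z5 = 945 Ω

Step 1 — Angular frequency: ω = 2π·f = 2π·292 = 1835 rad/s.
Step 2 — Component impedances:
  Z1: Z = 1/(jωC) = -j/(ω·C) = 0 - j3.264e+04 Ω
  Z2: Z = R = 200 Ω
  Z3: Z = jωL = j·1835·0.05 = 0 + j91.73 Ω
  Z4: Z = R = 1880 Ω
  Z5: Z = R = 945 Ω
Step 3 — Bridge requires nodal analysis (the Z5 bridge couples midpoints C and D, so the two paths cannot be reduced to a simple series/parallel combination). Setting node B to ground and injecting 1 A at node A, the 3-node admittance system at A, C, D solves to V_A = Z_AB = 714.7 + j81.33 Ω = 719.3∠6.5° Ω.

Z = 714.7 + j81.33 Ω = 719.3∠6.5° Ω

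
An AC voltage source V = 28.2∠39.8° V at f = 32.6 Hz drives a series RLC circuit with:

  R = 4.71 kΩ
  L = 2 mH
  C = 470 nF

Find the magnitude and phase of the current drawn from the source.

Step 1 — Angular frequency: ω = 2π·f = 2π·32.6 = 204.8 rad/s.
Step 2 — Component impedances:
  R: Z = R = 4710 Ω
  L: Z = jωL = j·204.8·0.002 = 0 + j0.4097 Ω
  C: Z = 1/(jωC) = -j/(ω·C) = 0 - j1.039e+04 Ω
Step 3 — Series combination: Z_total = R + L + C = 4710 - j1.039e+04 Ω = 1.14e+04∠-65.6° Ω.
Step 4 — Source phasor: V = 28.2∠39.8° V = 21.67 + j18.05 V.
Step 5 — Ohm's law: I = V / Z_total = (21.67 + j18.05) / (4710 - j1.039e+04) = -0.0006569 + j0.002384 A.
Step 6 — Convert to polar: |I| = 0.002473 A, ∠I = 105.4°.

I = 0.002473∠105.4° A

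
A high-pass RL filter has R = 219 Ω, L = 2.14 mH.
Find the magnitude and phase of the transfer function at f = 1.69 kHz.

Step 1 — Angular frequency: ω = 2π·1690 = 1.062e+04 rad/s.
Step 2 — Transfer function: H(jω) = jωL/(R + jωL).
Step 3 — Numerator jωL = j·22.72; denominator R + jωL = 219 + j22.72.
Step 4 — H = 0.01065 + j0.1027.
Step 5 — Magnitude: |H| = 0.1032 (-19.7 dB); phase: φ = 84.1°.

|H| = 0.1032 (-19.7 dB), φ = 84.1°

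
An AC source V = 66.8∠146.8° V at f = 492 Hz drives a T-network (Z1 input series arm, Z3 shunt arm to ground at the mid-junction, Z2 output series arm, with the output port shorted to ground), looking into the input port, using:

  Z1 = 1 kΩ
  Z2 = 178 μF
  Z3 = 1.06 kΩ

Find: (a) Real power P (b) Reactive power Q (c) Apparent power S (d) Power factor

Step 1 — Angular frequency: ω = 2π·f = 2π·492 = 3091 rad/s.
Step 2 — Component impedances:
  Z1: Z = R = 1000 Ω
  Z2: Z = 1/(jωC) = -j/(ω·C) = 0 - j1.817 Ω
  Z3: Z = R = 1060 Ω
Step 3 — With the output port shorted to ground, the output series arm Z2 runs from the junction to ground; the shunt arm Z3 also runs from the junction to ground. They appear in parallel: Z3 || Z2 = 0.003116 - j1.817 Ω.
Step 4 — Series with input arm Z1: Z_in = Z1 + (Z3 || Z2) = 1000 - j1.817 Ω = 1000∠-0.1° Ω.
Step 5 — Source phasor: V = 66.8∠146.8° V = -55.9 + j36.58 V.
Step 6 — Current: I = V / Z = -0.05596 + j0.03648 A = 0.0668∠146.9° A.
Step 7 — Complex power: S = V·I* = 4.462 - j0.008109 VA.
Step 8 — Real power: P = Re(S) = 4.462 W.
Step 9 — Reactive power: Q = Im(S) = -0.008109 VAR.
Step 10 — Apparent power: |S| = 4.462 VA.
Step 11 — Power factor: PF = P/|S| = 1 (leading).

(a) P = 4.462 W  (b) Q = -0.008109 VAR  (c) S = 4.462 VA  (d) PF = 1 (leading)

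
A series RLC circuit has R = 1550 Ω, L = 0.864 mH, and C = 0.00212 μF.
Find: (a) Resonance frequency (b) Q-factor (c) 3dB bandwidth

Step 1 — Resonance condition Im(Z)=0 gives ω₀ = 1/√(LC).
Step 2 — ω₀ = 1/√(0.000864·2.12e-09) = 7.389e+05 rad/s.
Step 3 — f₀ = ω₀/(2π) = 1.176e+05 Hz.
Step 4 — Series Q: Q = ω₀L/R = 7.389e+05·0.000864/1550 = 0.4119.
Step 5 — 3dB bandwidth: Δω = ω₀/Q = 1.794e+06 rad/s; BW = Δω/(2π) = 2.855e+05 Hz.

(a) f₀ = 1.176e+05 Hz  (b) Q = 0.4119  (c) BW = 2.855e+05 Hz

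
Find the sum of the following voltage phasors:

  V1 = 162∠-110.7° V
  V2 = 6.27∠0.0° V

Step 1 — Convert each phasor to rectangular form:
  V1 = 162·(cos(-110.7°) + j·sin(-110.7°)) = -57.26 - j151.5 V
  V2 = 6.27·(cos(0.0°) + j·sin(0.0°)) = 6.27 V
Step 2 — Sum components: V_total = -50.99 - j151.5 V.
Step 3 — Convert to polar: |V_total| = 159.9 V, ∠V_total = -108.6°.

V_total = 159.9∠-108.6° V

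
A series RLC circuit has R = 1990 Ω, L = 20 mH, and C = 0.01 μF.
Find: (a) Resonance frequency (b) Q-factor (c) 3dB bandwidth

Step 1 — Resonance: ω₀ = 1/√(LC) = 1/√(0.02·1e-08) = 7.071e+04 rad/s.
Step 2 — f₀ = ω₀/(2π) = 1.125e+04 Hz.
Step 3 — Series Q: Q = ω₀L/R = 7.071e+04·0.02/1990 = 0.7107.
Step 4 — Bandwidth: Δω = ω₀/Q = 9.95e+04 rad/s; BW = Δω/(2π) = 1.584e+04 Hz.

(a) f₀ = 1.125e+04 Hz  (b) Q = 0.7107  (c) BW = 1.584e+04 Hz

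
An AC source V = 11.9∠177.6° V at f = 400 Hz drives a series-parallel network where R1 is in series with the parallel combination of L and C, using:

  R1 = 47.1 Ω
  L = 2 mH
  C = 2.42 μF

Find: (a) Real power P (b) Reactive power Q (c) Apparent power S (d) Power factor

Step 1 — Angular frequency: ω = 2π·f = 2π·400 = 2513 rad/s.
Step 2 — Component impedances:
  R1: Z = R = 47.1 Ω
  L: Z = jωL = j·2513·0.002 = 0 + j5.027 Ω
  C: Z = 1/(jωC) = -j/(ω·C) = 0 - j164.4 Ω
Step 3 — Parallel branch: L || C = 1/(1/L + 1/C) = 0 + j5.185 Ω.
Step 4 — Series with R1: Z_total = R1 + (L || C) = 47.1 + j5.185 Ω = 47.38∠6.3° Ω.
Step 5 — Source phasor: V = 11.9∠177.6° V = -11.89 + j0.4983 V.
Step 6 — Current: I = V / Z = -0.2483 + j0.03791 A = 0.2511∠171.3° A.
Step 7 — Complex power: S = V·I* = 2.971 + j0.327 VA.
Step 8 — Real power: P = Re(S) = 2.971 W.
Step 9 — Reactive power: Q = Im(S) = 0.327 VAR.
Step 10 — Apparent power: |S| = 2.989 VA.
Step 11 — Power factor: PF = P/|S| = 0.994 (lagging).

(a) P = 2.971 W  (b) Q = 0.327 VAR  (c) S = 2.989 VA  (d) PF = 0.994 (lagging)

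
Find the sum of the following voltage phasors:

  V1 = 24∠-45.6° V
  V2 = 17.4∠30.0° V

Step 1 — Convert each phasor to rectangular form:
  V1 = 24·(cos(-45.6°) + j·sin(-45.6°)) = 16.79 - j17.15 V
  V2 = 17.4·(cos(30.0°) + j·sin(30.0°)) = 15.07 + j8.7 V
Step 2 — Sum components: V_total = 31.86 - j8.447 V.
Step 3 — Convert to polar: |V_total| = 32.96 V, ∠V_total = -14.8°.

V_total = 32.96∠-14.8° V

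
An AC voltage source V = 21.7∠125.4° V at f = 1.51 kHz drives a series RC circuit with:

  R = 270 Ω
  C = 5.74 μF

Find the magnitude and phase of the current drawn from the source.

Step 1 — Angular frequency: ω = 2π·f = 2π·1510 = 9488 rad/s.
Step 2 — Component impedances:
  R: Z = R = 270 Ω
  C: Z = 1/(jωC) = -j/(ω·C) = 0 - j18.36 Ω
Step 3 — Series combination: Z_total = R + C = 270 - j18.36 Ω = 270.6∠-3.9° Ω.
Step 4 — Source phasor: V = 21.7∠125.4° V = -12.57 + j17.69 V.
Step 5 — Ohm's law: I = V / Z_total = (-12.57 + j17.69) / (270 - j18.36) = -0.05078 + j0.06206 A.
Step 6 — Convert to polar: |I| = 0.08019 A, ∠I = 129.3°.

I = 0.08019∠129.3° A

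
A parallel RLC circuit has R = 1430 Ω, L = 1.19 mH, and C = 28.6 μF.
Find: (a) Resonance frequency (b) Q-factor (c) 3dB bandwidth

Step 1 — Resonance: ω₀ = 1/√(LC) = 1/√(0.00119·2.86e-05) = 5421 rad/s.
Step 2 — f₀ = ω₀/(2π) = 862.7 Hz.
Step 3 — Parallel Q: Q = R/(ω₀L) = 1430/(5421·0.00119) = 221.7.
Step 4 — Bandwidth: Δω = ω₀/Q = 24.45 rad/s; BW = Δω/(2π) = 3.892 Hz.

(a) f₀ = 862.7 Hz  (b) Q = 221.7  (c) BW = 3.892 Hz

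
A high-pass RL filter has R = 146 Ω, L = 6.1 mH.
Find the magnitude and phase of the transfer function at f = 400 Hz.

Step 1 — Angular frequency: ω = 2π·400 = 2513 rad/s.
Step 2 — Transfer function: H(jω) = jωL/(R + jωL).
Step 3 — Numerator jωL = j·15.33; denominator R + jωL = 146 + j15.33.
Step 4 — H = 0.01091 + j0.1039.
Step 5 — Magnitude: |H| = 0.1044 (-19.6 dB); phase: φ = 84.0°.

|H| = 0.1044 (-19.6 dB), φ = 84.0°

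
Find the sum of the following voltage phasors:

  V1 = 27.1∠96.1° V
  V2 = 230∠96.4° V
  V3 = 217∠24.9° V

Step 1 — Convert each phasor to rectangular form:
  V1 = 27.1·(cos(96.1°) + j·sin(96.1°)) = -2.88 + j26.95 V
  V2 = 230·(cos(96.4°) + j·sin(96.4°)) = -25.64 + j228.6 V
  V3 = 217·(cos(24.9°) + j·sin(24.9°)) = 196.8 + j91.36 V
Step 2 — Sum components: V_total = 168.3 + j346.9 V.
Step 3 — Convert to polar: |V_total| = 385.6 V, ∠V_total = 64.1°.

V_total = 385.6∠64.1° V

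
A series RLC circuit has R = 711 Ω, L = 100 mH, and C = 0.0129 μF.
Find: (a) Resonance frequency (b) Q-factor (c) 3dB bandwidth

Step 1 — Resonance condition Im(Z)=0 gives ω₀ = 1/√(LC).
Step 2 — ω₀ = 1/√(0.1·1.29e-08) = 2.784e+04 rad/s.
Step 3 — f₀ = ω₀/(2π) = 4431 Hz.
Step 4 — Series Q: Q = ω₀L/R = 2.784e+04·0.1/711 = 3.916.
Step 5 — 3dB bandwidth: Δω = ω₀/Q = 7110 rad/s; BW = Δω/(2π) = 1132 Hz.

(a) f₀ = 4431 Hz  (b) Q = 3.916  (c) BW = 1132 Hz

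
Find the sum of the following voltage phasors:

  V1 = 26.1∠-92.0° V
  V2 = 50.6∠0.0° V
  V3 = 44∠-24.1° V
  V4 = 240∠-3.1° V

Step 1 — Convert each phasor to rectangular form:
  V1 = 26.1·(cos(-92.0°) + j·sin(-92.0°)) = -0.9109 - j26.08 V
  V2 = 50.6·(cos(0.0°) + j·sin(0.0°)) = 50.6 V
  V3 = 44·(cos(-24.1°) + j·sin(-24.1°)) = 40.16 - j17.97 V
  V4 = 240·(cos(-3.1°) + j·sin(-3.1°)) = 239.6 - j12.98 V
Step 2 — Sum components: V_total = 329.5 - j57.03 V.
Step 3 — Convert to polar: |V_total| = 334.4 V, ∠V_total = -9.8°.

V_total = 334.4∠-9.8° V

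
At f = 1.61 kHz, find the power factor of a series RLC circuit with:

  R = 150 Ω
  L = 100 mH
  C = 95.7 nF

Step 1 — Angular frequency: ω = 2π·f = 2π·1610 = 1.012e+04 rad/s.
Step 2 — Component impedances:
  R: Z = R = 150 Ω
  L: Z = jωL = j·1.012e+04·0.1 = 0 + j1012 Ω
  C: Z = 1/(jωC) = -j/(ω·C) = 0 - j1033 Ω
Step 3 — Series combination: Z_total = R + L + C = 150 - j21.36 Ω = 151.5∠-8.1° Ω.
Step 4 — Power factor: PF = cos(φ) = Re(Z)/|Z| = 150/151.51 = 0.99.
Step 5 — Type: Im(Z) = -21.36 ⇒ leading (phase φ = -8.1°).

PF = 0.99 (leading, φ = -8.1°)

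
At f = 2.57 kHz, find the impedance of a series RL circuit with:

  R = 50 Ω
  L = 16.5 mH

Step 1 — Angular frequency: ω = 2π·f = 2π·2570 = 1.615e+04 rad/s.
Step 2 — Component impedances:
  R: Z = R = 50 Ω
  L: Z = jωL = j·1.615e+04·0.0165 = 0 + j266.4 Ω
Step 3 — Series combination: Z_total = R + L = 50 + j266.4 Ω = 271.1∠79.4° Ω.

Z = 50 + j266.4 Ω = 271.1∠79.4° Ω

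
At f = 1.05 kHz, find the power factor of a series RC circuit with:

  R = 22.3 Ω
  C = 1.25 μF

Step 1 — Angular frequency: ω = 2π·f = 2π·1050 = 6597 rad/s.
Step 2 — Component impedances:
  R: Z = R = 22.3 Ω
  C: Z = 1/(jωC) = -j/(ω·C) = 0 - j121.3 Ω
Step 3 — Series combination: Z_total = R + C = 22.3 - j121.3 Ω = 123.3∠-79.6° Ω.
Step 4 — Power factor: PF = cos(φ) = Re(Z)/|Z| = 22.3/123.3 = 0.1809.
Step 5 — Type: Im(Z) = -121.3 ⇒ leading (phase φ = -79.6°).

PF = 0.1809 (leading, φ = -79.6°)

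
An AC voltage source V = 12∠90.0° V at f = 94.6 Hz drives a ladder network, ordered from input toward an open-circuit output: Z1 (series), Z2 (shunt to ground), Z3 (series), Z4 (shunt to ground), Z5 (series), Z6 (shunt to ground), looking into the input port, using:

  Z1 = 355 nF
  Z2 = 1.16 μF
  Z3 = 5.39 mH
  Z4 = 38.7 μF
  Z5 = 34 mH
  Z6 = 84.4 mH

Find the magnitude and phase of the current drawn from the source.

Step 1 — Angular frequency: ω = 2π·f = 2π·94.6 = 594.4 rad/s.
Step 2 — Component impedances:
  Z1: Z = 1/(jωC) = -j/(ω·C) = 0 - j4739 Ω
  Z2: Z = 1/(jωC) = -j/(ω·C) = 0 - j1450 Ω
  Z3: Z = jωL = j·594.4·0.00539 = 0 + j3.204 Ω
  Z4: Z = 1/(jωC) = -j/(ω·C) = 0 - j43.47 Ω
  Z5: Z = jωL = j·594.4·0.034 = 0 + j20.21 Ω
  Z6: Z = jωL = j·594.4·0.0844 = 0 + j50.17 Ω
Step 3 — Ladder network (open output): work backward from the far end, alternating series and parallel combinations. Z_in = 0 - j4842 Ω = 4842∠-90.0° Ω.
Step 4 — Source phasor: V = 12∠90.0° V = 0 + j12 V.
Step 5 — Ohm's law: I = V / Z_total = (0 + j12) / (0 - j4842) = -0.002478 A.
Step 6 — Convert to polar: |I| = 0.002478 A, ∠I = 180.0°.

I = 0.002478∠180.0° A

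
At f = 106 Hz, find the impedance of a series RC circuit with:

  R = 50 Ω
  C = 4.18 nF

Step 1 — Angular frequency: ω = 2π·f = 2π·106 = 666 rad/s.
Step 2 — Component impedances:
  R: Z = R = 50 Ω
  C: Z = 1/(jωC) = -j/(ω·C) = 0 - j3.592e+05 Ω
Step 3 — Series combination: Z_total = R + C = 50 - j3.592e+05 Ω = 3.592e+05∠-90.0° Ω.

Z = 50 - j3.592e+05 Ω = 3.592e+05∠-90.0° Ω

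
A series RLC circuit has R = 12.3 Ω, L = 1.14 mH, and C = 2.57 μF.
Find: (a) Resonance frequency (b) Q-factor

Step 1 — Resonance condition Im(Z)=0 gives ω₀ = 1/√(LC).
Step 2 — ω₀ = 1/√(0.00114·2.57e-06) = 1.847e+04 rad/s.
Step 3 — f₀ = ω₀/(2π) = 2940 Hz.
Step 4 — Series Q: Q = ω₀L/R = 1.847e+04·0.00114/12.3 = 1.712.

(a) f₀ = 2940 Hz  (b) Q = 1.712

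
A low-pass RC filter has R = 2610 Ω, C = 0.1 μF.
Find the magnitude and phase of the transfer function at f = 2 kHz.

Step 1 — Angular frequency: ω = 2π·2000 = 1.257e+04 rad/s.
Step 2 — Transfer function: H(jω) = 1/(1 + jωRC).
Step 3 — Denominator: 1 + jωRC = 1 + j·1.257e+04·2610·1e-07 = 1 + j3.28.
Step 4 — H = 0.08505 - j0.279.
Step 5 — Magnitude: |H| = 0.2916 (-10.7 dB); phase: φ = -73.0°.

|H| = 0.2916 (-10.7 dB), φ = -73.0°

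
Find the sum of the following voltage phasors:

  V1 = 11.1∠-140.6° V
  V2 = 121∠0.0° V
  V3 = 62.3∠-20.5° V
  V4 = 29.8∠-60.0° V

Step 1 — Convert each phasor to rectangular form:
  V1 = 11.1·(cos(-140.6°) + j·sin(-140.6°)) = -8.577 - j7.046 V
  V2 = 121·(cos(0.0°) + j·sin(0.0°)) = 121 V
  V3 = 62.3·(cos(-20.5°) + j·sin(-20.5°)) = 58.35 - j21.82 V
  V4 = 29.8·(cos(-60.0°) + j·sin(-60.0°)) = 14.9 - j25.81 V
Step 2 — Sum components: V_total = 185.7 - j54.67 V.
Step 3 — Convert to polar: |V_total| = 193.6 V, ∠V_total = -16.4°.

V_total = 193.6∠-16.4° V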